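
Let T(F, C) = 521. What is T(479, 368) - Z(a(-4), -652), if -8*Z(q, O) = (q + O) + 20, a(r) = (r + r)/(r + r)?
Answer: 3537/8 ≈ 442.13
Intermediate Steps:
a(r) = 1 (a(r) = (2*r)/((2*r)) = (2*r)*(1/(2*r)) = 1)
Z(q, O) = -5/2 - O/8 - q/8 (Z(q, O) = -((q + O) + 20)/8 = -((O + q) + 20)/8 = -(20 + O + q)/8 = -5/2 - O/8 - q/8)
T(479, 368) - Z(a(-4), -652) = 521 - (-5/2 - 1/8*(-652) - 1/8*1) = 521 - (-5/2 + 163/2 - 1/8) = 521 - 1*631/8 = 521 - 631/8 = 3537/8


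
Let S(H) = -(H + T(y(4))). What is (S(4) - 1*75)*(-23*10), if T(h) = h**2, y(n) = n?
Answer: 21850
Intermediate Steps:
S(H) = -16 - H (S(H) = -(H + 4**2) = -(H + 16) = -(16 + H) = -16 - H)
(S(4) - 1*75)*(-23*10) = ((-16 - 1*4) - 1*75)*(-23*10) = ((-16 - 4) - 75)*(-230) = (-20 - 75)*(-230) = -95*(-230) = 21850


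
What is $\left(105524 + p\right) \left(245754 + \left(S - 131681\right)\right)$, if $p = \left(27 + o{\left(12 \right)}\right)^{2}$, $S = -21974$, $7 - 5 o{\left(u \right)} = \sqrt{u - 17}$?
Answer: $\frac{244822995641}{25} - \frac{26156116 i \sqrt{5}}{25} \approx 9.7929 \cdot 10^{9} - 2.3395 \cdot 10^{6} i$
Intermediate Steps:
$o{\left(u \right)} = \frac{7}{5} - \frac{\sqrt{-17 + u}}{5}$ ($o{\left(u \right)} = \frac{7}{5} - \frac{\sqrt{u - 17}}{5} = \frac{7}{5} - \frac{\sqrt{-17 + u}}{5}$)
$p = \left(\frac{142}{5} - \frac{i \sqrt{5}}{5}\right)^{2}$ ($p = \left(27 + \left(\frac{7}{5} - \frac{\sqrt{-17 + 12}}{5}\right)\right)^{2} = \left(27 + \left(\frac{7}{5} - \frac{\sqrt{-5}}{5}\right)\right)^{2} = \left(27 + \left(\frac{7}{5} - \frac{i \sqrt{5}}{5}\right)\right)^{2} = \left(\frac{142}{5} - \frac{i \sqrt{5}}{5}\right)^{2} \approx 806.36 - 25.402 i$)
$\left(105524 + p\right) \left(245754 + \left(S - 131681\right)\right) = \left(105524 + \frac{\left(142 - i \sqrt{5}\right)^{2}}{25}\right) \left(245754 - 153655\right) = \left(105524 + \frac{\left(142 - i \sqrt{5}\right)^{2}}{25}\right) 92099 = 9718654876 + \frac{92099 \left(142 - i \sqrt{5}\right)^{2}}{25}$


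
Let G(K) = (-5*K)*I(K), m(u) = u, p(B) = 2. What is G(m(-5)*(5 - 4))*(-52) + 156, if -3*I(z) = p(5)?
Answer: 3068/3 ≈ 1022.7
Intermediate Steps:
I(z) = -⅔ (I(z) = -⅓*2 = -⅔)
G(K) = 10*K/3 (G(K) = -5*K*(-⅔) = 10*K/3)
G(m(-5)*(5 - 4))*(-52) + 156 = (10*(-5*(5 - 4))/3)*(-52) + 156 = (10*(-5*1)/3)*(-52) + 156 = ((10/3)*(-5))*(-52) + 156 = -50/3*(-52) + 156 = 2600/3 + 156 = 3068/3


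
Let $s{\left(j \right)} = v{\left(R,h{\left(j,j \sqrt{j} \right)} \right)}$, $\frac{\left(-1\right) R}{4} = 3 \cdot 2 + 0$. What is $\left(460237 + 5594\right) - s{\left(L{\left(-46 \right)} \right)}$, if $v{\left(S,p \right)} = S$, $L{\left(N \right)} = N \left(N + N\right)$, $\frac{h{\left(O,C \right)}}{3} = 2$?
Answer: $465855$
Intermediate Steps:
$h{\left(O,C \right)} = 6$ ($h{\left(O,C \right)} = 3 \cdot 2 = 6$)
$L{\left(N \right)} = 2 N^{2}$ ($L{\left(N \right)} = N 2 N = 2 N^{2}$)
$R = -24$ ($R = - 4 \left(3 \cdot 2 + 0\right) = - 4 \left(6 + 0\right) = \left(-4\right) 6 = -24$)
$s{\left(j \right)} = -24$
$\left(460237 + 5594\right) - s{\left(L{\left(-46 \right)} \right)} = \left(460237 + 5594\right) - -24 = 465831 + 24 = 465855$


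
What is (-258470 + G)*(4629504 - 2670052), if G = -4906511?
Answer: -10120532350412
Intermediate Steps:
(-258470 + G)*(4629504 - 2670052) = (-258470 - 4906511)*(4629504 - 2670052) = -5164981*1959452 = -10120532350412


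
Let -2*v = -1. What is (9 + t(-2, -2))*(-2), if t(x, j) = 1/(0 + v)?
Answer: -22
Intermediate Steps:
v = ½ (v = -½*(-1) = ½ ≈ 0.50000)
t(x, j) = 2 (t(x, j) = 1/(0 + ½) = 1/(½) = 2)
(9 + t(-2, -2))*(-2) = (9 + 2)*(-2) = 11*(-2) = -22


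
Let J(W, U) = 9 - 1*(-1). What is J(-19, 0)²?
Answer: 100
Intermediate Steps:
J(W, U) = 10 (J(W, U) = 9 + 1 = 10)
J(-19, 0)² = 10² = 100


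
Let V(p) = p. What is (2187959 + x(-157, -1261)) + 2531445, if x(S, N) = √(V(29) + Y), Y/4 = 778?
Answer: 4719404 + 3*√349 ≈ 4.7195e+6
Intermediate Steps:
Y = 3112 (Y = 4*778 = 3112)
x(S, N) = 3*√349 (x(S, N) = √(29 + 3112) = √3141 = 3*√349)
(2187959 + x(-157, -1261)) + 2531445 = (2187959 + 3*√349) + 2531445 = 4719404 + 3*√349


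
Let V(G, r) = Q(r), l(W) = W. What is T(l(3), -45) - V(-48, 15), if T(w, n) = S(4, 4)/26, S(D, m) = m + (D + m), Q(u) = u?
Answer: -189/13 ≈ -14.538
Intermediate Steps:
S(D, m) = D + 2*m
V(G, r) = r
T(w, n) = 6/13 (T(w, n) = (4 + 2*4)/26 = (4 + 8)*(1/26) = 12*(1/26) = 6/13)
T(l(3), -45) - V(-48, 15) = 6/13 - 1*15 = 6/13 - 15 = -189/13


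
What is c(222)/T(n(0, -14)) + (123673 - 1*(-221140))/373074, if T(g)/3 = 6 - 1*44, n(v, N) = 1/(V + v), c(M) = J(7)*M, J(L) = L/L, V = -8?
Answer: -7252291/7088406 ≈ -1.0231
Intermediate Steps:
J(L) = 1
c(M) = M (c(M) = 1*M = M)
n(v, N) = 1/(-8 + v)
T(g) = -114 (T(g) = 3*(6 - 1*44) = 3*(6 - 44) = 3*(-38) = -114)
c(222)/T(n(0, -14)) + (123673 - 1*(-221140))/373074 = 222/(-114) + (123673 - 1*(-221140))/373074 = 222*(-1/114) + (123673 + 221140)*(1/373074) = -37/19 + 344813*(1/373074) = -37/19 + 344813/373074 = -7252291/7088406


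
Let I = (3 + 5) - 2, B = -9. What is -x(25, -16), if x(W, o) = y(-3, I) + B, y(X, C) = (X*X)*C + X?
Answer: -42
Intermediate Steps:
I = 6 (I = 8 - 2 = 6)
y(X, C) = X + C*X² (y(X, C) = X²*C + X = C*X² + X = X + C*X²)
x(W, o) = 42 (x(W, o) = -3*(1 + 6*(-3)) - 9 = -3*(1 - 18) - 9 = -3*(-17) - 9 = 51 - 9 = 42)
-x(25, -16) = -1*42 = -42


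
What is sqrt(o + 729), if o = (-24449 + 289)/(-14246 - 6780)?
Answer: sqrt(80698387241)/10513 ≈ 27.021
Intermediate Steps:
o = 12080/10513 (o = -24160/(-21026) = -24160*(-1/21026) = 12080/10513 ≈ 1.1491)
sqrt(o + 729) = sqrt(12080/10513 + 729) = sqrt(7676057/10513) = sqrt(80698387241)/10513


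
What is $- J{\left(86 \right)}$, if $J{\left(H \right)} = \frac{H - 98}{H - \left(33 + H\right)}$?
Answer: $- \frac{4}{11} \approx -0.36364$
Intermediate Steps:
$J{\left(H \right)} = \frac{98}{33} - \frac{H}{33}$ ($J{\left(H \right)} = \frac{-98 + H}{-33} = \left(-98 + H\right) \left(- \frac{1}{33}\right) = \frac{98}{33} - \frac{H}{33}$)
$- J{\left(86 \right)} = - (\frac{98}{33} - \frac{86}{33}) = \left(-1\right) \frac{4}{11} = - \frac{4}{11}$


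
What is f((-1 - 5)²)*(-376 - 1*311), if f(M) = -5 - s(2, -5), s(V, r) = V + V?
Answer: 6183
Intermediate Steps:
s(V, r) = 2*V
f(M) = -9 (f(M) = -5 - 2*2 = -5 - 1*4 = -5 - 4 = -9)
f((-1 - 5)²)*(-376 - 1*311) = -9*(-376 - 1*311) = -9*(-376 - 311) = -9*(-687) = 6183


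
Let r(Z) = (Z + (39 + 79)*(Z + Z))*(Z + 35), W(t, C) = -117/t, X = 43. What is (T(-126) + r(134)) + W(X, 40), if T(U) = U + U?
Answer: 230774433/43 ≈ 5.3668e+6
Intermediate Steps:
T(U) = 2*U
r(Z) = 237*Z*(35 + Z) (r(Z) = (Z + 118*(2*Z))*(35 + Z) = (Z + 236*Z)*(35 + Z) = (237*Z)*(35 + Z) = 237*Z*(35 + Z))
(T(-126) + r(134)) + W(X, 40) = (2*(-126) + 237*134*(35 + 134)) - 117/43 = (-252 + 237*134*169) - 117*1/43 = (-252 + 5367102) - 117/43 = 5366850 - 117/43 = 230774433/43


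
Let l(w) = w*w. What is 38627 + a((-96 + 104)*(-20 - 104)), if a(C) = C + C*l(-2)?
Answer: 33667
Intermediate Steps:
l(w) = w**2
a(C) = 5*C (a(C) = C + C*(-2)**2 = C + C*4 = C + 4*C = 5*C)
38627 + a((-96 + 104)*(-20 - 104)) = 38627 + 5*((-96 + 104)*(-20 - 104)) = 38627 + 5*(8*(-124)) = 38627 + 5*(-992) = 38627 - 4960 = 33667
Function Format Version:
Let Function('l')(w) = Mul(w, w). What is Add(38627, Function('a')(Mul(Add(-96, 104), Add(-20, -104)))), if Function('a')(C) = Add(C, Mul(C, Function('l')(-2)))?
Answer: 33667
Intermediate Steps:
Function('l')(w) = Pow(w, 2)
Function('a')(C) = Mul(5, C) (Function('a')(C) = Add(C, Mul(C, Pow(-2, 2))) = Add(C, Mul(C, 4)) = Add(C, Mul(4, C)) = Mul(5, C))
Add(38627, Function('a')(Mul(Add(-96, 104), Add(-20, -104)))) = Add(38627, Mul(5, Mul(Add(-96, 104), Add(-20, -104)))) = Add(38627, Mul(5, Mul(8, -124))) = Add(38627, Mul(5, -992)) = Add(38627, -4960) = 33667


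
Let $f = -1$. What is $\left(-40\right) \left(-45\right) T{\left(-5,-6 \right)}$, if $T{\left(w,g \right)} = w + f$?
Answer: $-10800$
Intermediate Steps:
$T{\left(w,g \right)} = -1 + w$ ($T{\left(w,g \right)} = w - 1 = -1 + w$)
$\left(-40\right) \left(-45\right) T{\left(-5,-6 \right)} = \left(-40\right) \left(-45\right) \left(-1 - 5\right) = 1800 \left(-6\right) = -10800$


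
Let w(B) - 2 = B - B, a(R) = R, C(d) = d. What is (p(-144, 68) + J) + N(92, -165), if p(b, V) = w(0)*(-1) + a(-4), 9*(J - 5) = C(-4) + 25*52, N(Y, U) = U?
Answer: -22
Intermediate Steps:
w(B) = 2 (w(B) = 2 + (B - B) = 2 + 0 = 2)
J = 149 (J = 5 + (-4 + 25*52)/9 = 5 + (-4 + 1300)/9 = 5 + (⅑)*1296 = 5 + 144 = 149)
p(b, V) = -6 (p(b, V) = 2*(-1) - 4 = -2 - 4 = -6)
(p(-144, 68) + J) + N(92, -165) = (-6 + 149) - 165 = 143 - 165 = -22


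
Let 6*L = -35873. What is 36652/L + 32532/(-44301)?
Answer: -3636447316/529736591 ≈ -6.8646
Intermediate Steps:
L = -35873/6 (L = (1/6)*(-35873) = -35873/6 ≈ -5978.8)
36652/L + 32532/(-44301) = 36652/(-35873/6) + 32532/(-44301) = 36652*(-6/35873) + 32532*(-1/44301) = -219912/35873 - 10844/14767 = -3636447316/529736591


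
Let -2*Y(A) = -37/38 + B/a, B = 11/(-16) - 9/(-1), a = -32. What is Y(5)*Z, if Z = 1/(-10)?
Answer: -11999/194560 ≈ -0.061673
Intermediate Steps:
B = 133/16 (B = 11*(-1/16) - 9*(-1) = -11/16 + 9 = 133/16 ≈ 8.3125)
Z = -1/10 ≈ -0.10000
Y(A) = 11999/19456 (Y(A) = -(-37/38 + (133/16)/(-32))/2 = -(-37*1/38 + (133/16)*(-1/32))/2 = -(-37/38 - 133/512)/2 = -1/2*(-11999/9728) = 11999/19456)
Y(5)*Z = (11999/19456)*(-1/10) = -11999/194560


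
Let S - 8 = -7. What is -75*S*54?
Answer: -4050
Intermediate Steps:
S = 1 (S = 8 - 7 = 1)
-75*S*54 = -75*1*54 = -75*54 = -4050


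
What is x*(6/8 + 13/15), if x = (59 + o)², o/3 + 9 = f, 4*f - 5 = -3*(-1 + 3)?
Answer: 303125/192 ≈ 1578.8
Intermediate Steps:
f = -¼ (f = 5/4 + (-3*(-1 + 3))/4 = 5/4 + (-3*2)/4 = 5/4 + (¼)*(-6) = 5/4 - 3/2 = -¼ ≈ -0.25000)
o = -111/4 (o = -27 + 3*(-¼) = -27 - ¾ = -111/4 ≈ -27.750)
x = 15625/16 (x = (59 - 111/4)² = (125/4)² = 15625/16 ≈ 976.56)
x*(6/8 + 13/15) = 15625*(6/8 + 13/15)/16 = 15625*(6*(⅛) + 13*(1/15))/16 = 15625*(¾ + 13/15)/16 = (15625/16)*(97/60) = 303125/192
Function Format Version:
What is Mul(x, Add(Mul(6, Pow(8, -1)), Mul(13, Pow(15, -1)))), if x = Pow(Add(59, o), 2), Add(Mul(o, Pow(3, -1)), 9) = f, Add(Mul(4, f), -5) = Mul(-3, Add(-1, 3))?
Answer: Rational(303125, 192) ≈ 1578.8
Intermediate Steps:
f = Rational(-1, 4) (f = Add(Rational(5, 4), Mul(Rational(1, 4), Mul(-3, Add(-1, 3)))) = Add(Rational(5, 4), Mul(Rational(1, 4), Mul(-3, 2))) = Add(Rational(5, 4), Mul(Rational(1, 4), -6)) = Add(Rational(5, 4), Rational(-3, 2)) = Rational(-1, 4) ≈ -0.25000)
o = Rational(-111, 4) (o = Add(-27, Mul(3, Rational(-1, 4))) = Add(-27, Rational(-3, 4)) = Rational(-111, 4) ≈ -27.750)
x = Rational(15625, 16) (x = Pow(Add(59, Rational(-111, 4)), 2) = Pow(Rational(125, 4), 2) = Rational(15625, 16) ≈ 976.56)
Mul(x, Add(Mul(6, Pow(8, -1)), Mul(13, Pow(15, -1)))) = Mul(Rational(15625, 16), Add(Mul(6, Pow(8, -1)), Mul(13, Pow(15, -1)))) = Mul(Rational(15625, 16), Add(Mul(6, Rational(1, 8)), Mul(13, Rational(1, 15)))) = Mul(Rational(15625, 16), Add(Rational(3, 4), Rational(13, 15))) = Mul(Rational(15625, 16), Rational(97, 60)) = Rational(303125, 192)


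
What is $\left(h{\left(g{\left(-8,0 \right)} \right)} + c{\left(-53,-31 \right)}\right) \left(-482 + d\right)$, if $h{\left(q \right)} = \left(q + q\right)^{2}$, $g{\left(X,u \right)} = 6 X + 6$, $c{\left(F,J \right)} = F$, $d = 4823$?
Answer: $30400023$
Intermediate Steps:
$g{\left(X,u \right)} = 6 + 6 X$
$h{\left(q \right)} = 4 q^{2}$ ($h{\left(q \right)} = \left(2 q\right)^{2} = 4 q^{2}$)
$\left(h{\left(g{\left(-8,0 \right)} \right)} + c{\left(-53,-31 \right)}\right) \left(-482 + d\right) = \left(4 \left(6 + 6 \left(-8\right)\right)^{2} - 53\right) \left(-482 + 4823\right) = \left(4 \left(6 - 48\right)^{2} - 53\right) 4341 = \left(4 \left(-42\right)^{2} - 53\right) 4341 = \left(4 \cdot 1764 - 53\right) 4341 = \left(7056 - 53\right) 4341 = 7003 \cdot 4341 = 30400023$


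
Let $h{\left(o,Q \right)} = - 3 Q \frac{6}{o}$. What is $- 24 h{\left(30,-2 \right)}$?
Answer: $- \frac{144}{5} \approx -28.8$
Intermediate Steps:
$h{\left(o,Q \right)} = - \frac{18 Q}{o}$
$- 24 h{\left(30,-2 \right)} = - 24 \left(\left(-18\right) \left(-2\right) \frac{1}{30}\right) = \left(-24\right) \frac{6}{5} = - \frac{144}{5}$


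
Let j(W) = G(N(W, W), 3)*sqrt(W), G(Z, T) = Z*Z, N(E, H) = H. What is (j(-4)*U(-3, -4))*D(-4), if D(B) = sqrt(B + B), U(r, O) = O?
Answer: 256*sqrt(2) ≈ 362.04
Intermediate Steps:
G(Z, T) = Z**2
j(W) = W**(5/2) (j(W) = W**2*sqrt(W) = W**(5/2))
D(B) = sqrt(2)*sqrt(B) (D(B) = sqrt(2*B) = sqrt(2)*sqrt(B))
(j(-4)*U(-3, -4))*D(-4) = ((-4)**(5/2)*(-4))*(sqrt(2)*sqrt(-4)) = ((32*I)*(-4))*(sqrt(2)*(2*I)) = (-128*I)*(2*I*sqrt(2)) = 256*sqrt(2)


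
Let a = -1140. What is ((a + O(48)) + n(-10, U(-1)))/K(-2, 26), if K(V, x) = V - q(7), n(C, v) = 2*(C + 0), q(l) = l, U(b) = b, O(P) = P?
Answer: 1112/9 ≈ 123.56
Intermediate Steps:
n(C, v) = 2*C
K(V, x) = -7 + V (K(V, x) = V - 1*7 = V - 7 = -7 + V)
((a + O(48)) + n(-10, U(-1)))/K(-2, 26) = ((-1140 + 48) + 2*(-10))/(-7 - 2) = (-1092 - 20)/(-9) = -1112*(-⅑) = 1112/9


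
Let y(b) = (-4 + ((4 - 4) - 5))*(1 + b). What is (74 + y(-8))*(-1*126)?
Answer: -17262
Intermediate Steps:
y(b) = -9 - 9*b (y(b) = (-4 + (0 - 5))*(1 + b) = (-4 - 5)*(1 + b) = -9*(1 + b) = -9 - 9*b)
(74 + y(-8))*(-1*126) = (74 + (-9 - 9*(-8)))*(-1*126) = (74 + (-9 + 72))*(-126) = (74 + 63)*(-126) = 137*(-126) = -17262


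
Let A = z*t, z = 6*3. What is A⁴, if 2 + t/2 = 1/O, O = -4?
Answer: 43046721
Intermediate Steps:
t = -9/2 (t = -4 + 2/(-4) = -4 + 2*(-¼) = -4 - ½ = -9/2 ≈ -4.5000)
z = 18
A = -81 (A = 18*(-9/2) = -81)
A⁴ = (-81)⁴ = 43046721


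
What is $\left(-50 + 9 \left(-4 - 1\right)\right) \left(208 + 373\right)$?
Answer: $-55195$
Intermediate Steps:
$\left(-50 + 9 \left(-4 - 1\right)\right) \left(208 + 373\right) = \left(-50 + 9 \left(-5\right)\right) 581 = \left(-50 - 45\right) 581 = \left(-95\right) 581 = -55195$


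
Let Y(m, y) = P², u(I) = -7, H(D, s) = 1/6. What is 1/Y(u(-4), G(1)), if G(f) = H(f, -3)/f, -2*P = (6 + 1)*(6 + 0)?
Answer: 1/441 ≈ 0.0022676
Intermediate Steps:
H(D, s) = ⅙
P = -21 (P = -(6 + 1)*(6 + 0)/2 = -7*6/2 = -½*42 = -21)
G(f) = 1/(6*f)
Y(m, y) = 441 (Y(m, y) = (-21)² = 441)
1/Y(u(-4), G(1)) = 1/441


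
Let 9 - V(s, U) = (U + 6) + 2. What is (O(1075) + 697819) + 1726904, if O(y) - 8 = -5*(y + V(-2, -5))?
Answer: 2419326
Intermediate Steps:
V(s, U) = 1 - U (V(s, U) = 9 - ((U + 6) + 2) = 9 - ((6 + U) + 2) = 9 - (8 + U) = 9 + (-8 - U) = 1 - U)
O(y) = -22 - 5*y (O(y) = 8 - 5*(y + (1 - 1*(-5))) = 8 - 5*(y + (1 + 5)) = 8 - 5*(y + 6) = 8 - 5*(6 + y) = 8 + (-30 - 5*y) = -22 - 5*y)
(O(1075) + 697819) + 1726904 = ((-22 - 5*1075) + 697819) + 1726904 = ((-22 - 5375) + 697819) + 1726904 = (-5397 + 697819) + 1726904 = 692422 + 1726904 = 2419326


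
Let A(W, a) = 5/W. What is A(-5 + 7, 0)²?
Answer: 25/4 ≈ 6.2500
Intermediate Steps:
A(-5 + 7, 0)² = (5/(-5 + 7))² = (5/2)² = 25/4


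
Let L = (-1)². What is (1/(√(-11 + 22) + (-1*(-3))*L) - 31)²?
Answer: 1059 - 65*√11/2 ≈ 951.21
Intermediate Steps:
L = 1
(1/(√(-11 + 22) + (-1*(-3))*L) - 31)² = (1/(√(-11 + 22) - 1*(-3)*1) - 31)² = (1/(√11 + 3*1) - 31)² = (1/(√11 + 3) - 31)² = (1/(3 + √11) - 31)² = (-31 + 1/(3 + √11))²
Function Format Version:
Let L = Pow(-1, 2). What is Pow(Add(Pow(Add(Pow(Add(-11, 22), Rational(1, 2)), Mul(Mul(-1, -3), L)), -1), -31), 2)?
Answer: Add(1059, Mul(Rational(-65, 2), Pow(11, Rational(1, 2)))) ≈ 951.21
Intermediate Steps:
L = 1
Pow(Add(Pow(Add(Pow(Add(-11, 22), Rational(1, 2)), Mul(Mul(-1, -3), L)), -1), -31), 2) = Pow(Add(Pow(Add(Pow(Add(-11, 22), Rational(1, 2)), Mul(Mul(-1, -3), 1)), -1), -31), 2) = Pow(Add(Pow(Add(Pow(11, Rational(1, 2)), Mul(3, 1)), -1), -31), 2) = Pow(Add(Pow(Add(Pow(11, Rational(1, 2)), 3), -1), -31), 2) = Pow(Add(Pow(Add(3, Pow(11, Rational(1, 2))), -1), -31), 2) = Pow(Add(-31, Pow(Add(3, Pow(11, Rational(1, 2))), -1)), 2)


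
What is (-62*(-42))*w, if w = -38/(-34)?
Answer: 49476/17 ≈ 2910.4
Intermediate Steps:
w = 19/17 (w = -38*(-1/34) = 19/17 ≈ 1.1176)
(-62*(-42))*w = -62*(-42)*(19/17) = 2604*(19/17) = 49476/17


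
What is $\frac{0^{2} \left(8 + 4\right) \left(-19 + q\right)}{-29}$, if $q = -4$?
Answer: $0$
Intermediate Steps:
$\frac{0^{2} \left(8 + 4\right) \left(-19 + q\right)}{-29} = \frac{0^{2} \left(8 + 4\right) \left(-19 - 4\right)}{-29} = 0 \cdot 12 \left(-23\right) \left(- \frac{1}{29}\right) = 0 \left(-276\right) \left(- \frac{1}{29}\right) = 0 \left(- \frac{1}{29}\right) = 0$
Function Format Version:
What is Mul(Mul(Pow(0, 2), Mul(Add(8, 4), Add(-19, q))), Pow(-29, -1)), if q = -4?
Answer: 0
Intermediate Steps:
Mul(Mul(Pow(0, 2), Mul(Add(8, 4), Add(-19, q))), Pow(-29, -1)) = Mul(Mul(Pow(0, 2), Mul(Add(8, 4), Add(-19, -4))), Pow(-29, -1)) = Mul(Mul(0, Mul(12, -23)), Rational(-1, 29)) = Mul(Mul(0, -276), Rational(-1, 29)) = Mul(0, Rational(-1, 29)) = 0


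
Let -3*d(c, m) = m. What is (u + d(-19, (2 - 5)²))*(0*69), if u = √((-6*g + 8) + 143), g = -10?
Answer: 0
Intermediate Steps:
d(c, m) = -m/3
u = √211 (u = √((-6*(-10) + 8) + 143) = √((60 + 8) + 143) = √(68 + 143) = √211 ≈ 14.526)
(u + d(-19, (2 - 5)²))*(0*69) = (√211 - (2 - 5)²/3)*(0*69) = (√211 - ⅓*(-3)²)*0 = (√211 - ⅓*9)*0 = (√211 - 3)*0 = (-3 + √211)*0 = 0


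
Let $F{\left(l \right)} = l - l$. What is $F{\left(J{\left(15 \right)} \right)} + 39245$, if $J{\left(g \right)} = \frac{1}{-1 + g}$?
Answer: $39245$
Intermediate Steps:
$F{\left(l \right)} = 0$
$F{\left(J{\left(15 \right)} \right)} + 39245 = 0 + 39245 = 39245$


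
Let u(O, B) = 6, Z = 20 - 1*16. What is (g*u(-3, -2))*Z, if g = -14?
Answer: -336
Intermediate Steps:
Z = 4 (Z = 20 - 16 = 4)
(g*u(-3, -2))*Z = -14*6*4 = -84*4 = -336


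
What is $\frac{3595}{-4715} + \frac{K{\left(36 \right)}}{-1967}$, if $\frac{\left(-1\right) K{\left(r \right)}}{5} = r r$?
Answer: $\frac{4696367}{1854881} \approx 2.5319$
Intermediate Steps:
$K{\left(r \right)} = - 5 r^{2}$ ($K{\left(r \right)} = - 5 r r = - 5 r^{2}$)
$\frac{3595}{-4715} + \frac{K{\left(36 \right)}}{-1967} = \frac{3595}{-4715} + \frac{\left(-5\right) 36^{2}}{-1967} = 3595 \left(- \frac{1}{4715}\right) + \left(-5\right) 1296 \left(- \frac{1}{1967}\right) = - \frac{719}{943} - - \frac{6480}{1967} = - \frac{719}{943} + \frac{6480}{1967} = \frac{4696367}{1854881}$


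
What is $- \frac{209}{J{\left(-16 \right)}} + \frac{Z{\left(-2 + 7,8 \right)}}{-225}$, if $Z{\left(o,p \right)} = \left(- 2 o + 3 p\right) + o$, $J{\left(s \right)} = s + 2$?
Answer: $\frac{46759}{3150} \approx 14.844$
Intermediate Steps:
$J{\left(s \right)} = 2 + s$
$Z{\left(o,p \right)} = - o + 3 p$
$- \frac{209}{J{\left(-16 \right)}} + \frac{Z{\left(-2 + 7,8 \right)}}{-225} = - \frac{209}{2 - 16} + \frac{- (-2 + 7) + 3 \cdot 8}{-225} = - \frac{209}{-14} + \left(\left(-1\right) 5 + 24\right) \left(- \frac{1}{225}\right) = \left(-209\right) \left(- \frac{1}{14}\right) + \left(-5 + 24\right) \left(- \frac{1}{225}\right) = \frac{209}{14} + 19 \left(- \frac{1}{225}\right) = \frac{209}{14} - \frac{19}{225} = \frac{46759}{3150}$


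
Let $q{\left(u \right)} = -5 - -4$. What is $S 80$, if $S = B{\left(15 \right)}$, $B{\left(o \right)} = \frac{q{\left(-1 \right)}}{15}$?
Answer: $- \frac{16}{3} \approx -5.3333$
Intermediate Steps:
$q{\left(u \right)} = -1$ ($q{\left(u \right)} = -5 + 4 = -1$)
$B{\left(o \right)} = - \frac{1}{15}$
$S = - \frac{1}{15} \approx -0.066667$
$S 80 = \left(- \frac{1}{15}\right) 80 = - \frac{16}{3}$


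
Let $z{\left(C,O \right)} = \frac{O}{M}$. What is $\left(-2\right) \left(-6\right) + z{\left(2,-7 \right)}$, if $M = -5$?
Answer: $\frac{67}{5} \approx 13.4$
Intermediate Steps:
$z{\left(C,O \right)} = - \frac{O}{5}$ ($z{\left(C,O \right)} = \frac{O}{-5} = O \left(- \frac{1}{5}\right) = - \frac{O}{5}$)
$\left(-2\right) \left(-6\right) + z{\left(2,-7 \right)} = \left(-2\right) \left(-6\right) - - \frac{7}{5} = 12 + \frac{7}{5} = \frac{67}{5}$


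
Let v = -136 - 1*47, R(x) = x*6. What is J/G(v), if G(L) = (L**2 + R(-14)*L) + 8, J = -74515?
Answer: -74515/48869 ≈ -1.5248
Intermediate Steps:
R(x) = 6*x
v = -183 (v = -136 - 47 = -183)
G(L) = 8 + L**2 - 84*L (G(L) = (L**2 + (6*(-14))*L) + 8 = (L**2 - 84*L) + 8 = 8 + L**2 - 84*L)
J/G(v) = -74515/(8 + (-183)**2 - 84*(-183)) = -74515/(8 + 33489 + 15372) = -74515/48869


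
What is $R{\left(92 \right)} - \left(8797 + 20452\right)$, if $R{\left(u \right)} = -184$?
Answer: $-29433$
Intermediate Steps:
$R{\left(92 \right)} - \left(8797 + 20452\right) = -184 - \left(8797 + 20452\right) = -184 - 29249 = -29433$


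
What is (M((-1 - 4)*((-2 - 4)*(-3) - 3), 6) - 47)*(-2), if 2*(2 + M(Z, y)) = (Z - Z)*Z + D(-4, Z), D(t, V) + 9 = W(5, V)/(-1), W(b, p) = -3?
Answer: 104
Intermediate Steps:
D(t, V) = -6 (D(t, V) = -9 - 3/(-1) = -9 - 3*(-1) = -9 + 3 = -6)
M(Z, y) = -5 (M(Z, y) = -2 + ((Z - Z)*Z - 6)/2 = -2 + (0*Z - 6)/2 = -2 + (0 - 6)/2 = -2 + (½)*(-6) = -2 - 3 = -5)
(M((-1 - 4)*((-2 - 4)*(-3) - 3), 6) - 47)*(-2) = (-5 - 47)*(-2) = -52*(-2) = 104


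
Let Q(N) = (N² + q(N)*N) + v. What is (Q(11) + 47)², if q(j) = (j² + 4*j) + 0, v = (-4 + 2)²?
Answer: 3948169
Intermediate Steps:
v = 4 (v = (-2)² = 4)
q(j) = j² + 4*j
Q(N) = 4 + N² + N²*(4 + N) (Q(N) = (N² + (N*(4 + N))*N) + 4 = (N² + N²*(4 + N)) + 4 = 4 + N² + N²*(4 + N))
(Q(11) + 47)² = ((4 + 11³ + 5*11²) + 47)² = ((4 + 1331 + 5*121) + 47)² = ((4 + 1331 + 605) + 47)² = (1940 + 47)² = 1987² = 3948169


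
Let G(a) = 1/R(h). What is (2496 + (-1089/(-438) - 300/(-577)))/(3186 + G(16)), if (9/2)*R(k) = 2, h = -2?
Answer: 140347522/179056371 ≈ 0.78382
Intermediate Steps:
R(k) = 4/9 (R(k) = (2/9)*2 = 4/9)
G(a) = 9/4 (G(a) = 1/(4/9) = 9/4)
(2496 + (-1089/(-438) - 300/(-577)))/(3186 + G(16)) = (2496 + (-1089/(-438) - 300/(-577)))/(3186 + 9/4) = (2496 + (-1089*(-1/438) - 300*(-1/577)))/(12753/4) = (2496 + (363/146 + 300/577))*(4/12753) = (2496 + 253251/84242)*(4/12753) = (210521283/84242)*(4/12753) = 140347522/179056371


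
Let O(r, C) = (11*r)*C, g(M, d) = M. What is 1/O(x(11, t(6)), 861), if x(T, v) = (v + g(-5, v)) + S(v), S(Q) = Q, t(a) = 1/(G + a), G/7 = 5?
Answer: -1/46893 ≈ -2.1325e-5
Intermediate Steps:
G = 35 (G = 7*5 = 35)
t(a) = 1/(35 + a)
x(T, v) = -5 + 2*v (x(T, v) = (v - 5) + v = (-5 + v) + v = -5 + 2*v)
O(r, C) = 11*C*r
1/O(x(11, t(6)), 861) = 1/(11*861*(-5 + 2/(35 + 6))) = 1/(11*861*(-5 + 2/41)) = 1/(11*861*(-203/41)) = 1/(-46893) = -1/46893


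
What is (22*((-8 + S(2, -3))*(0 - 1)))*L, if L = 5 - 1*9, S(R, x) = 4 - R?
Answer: -528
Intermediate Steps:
L = -4 (L = 5 - 9 = -4)
(22*((-8 + S(2, -3))*(0 - 1)))*L = (22*((-8 + (4 - 1*2))*(0 - 1)))*(-4) = (22*((-8 + (4 - 2))*(-1)))*(-4) = (22*((-8 + 2)*(-1)))*(-4) = (22*(-6*(-1)))*(-4) = (22*6)*(-4) = 132*(-4) = -528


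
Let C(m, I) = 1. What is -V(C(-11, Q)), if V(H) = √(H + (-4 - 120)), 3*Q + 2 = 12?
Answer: -I*√123 ≈ -11.091*I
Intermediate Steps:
Q = 10/3 (Q = -⅔ + (⅓)*12 = -⅔ + 4 = 10/3 ≈ 3.3333)
V(H) = √(-124 + H) (V(H) = √(H - 124) = √(-124 + H))
-V(C(-11, Q)) = -√(-124 + 1) = -√(-123) = -I*√123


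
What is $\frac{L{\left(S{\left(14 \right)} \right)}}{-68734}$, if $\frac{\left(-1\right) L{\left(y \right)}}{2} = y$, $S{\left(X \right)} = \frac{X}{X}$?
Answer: $\frac{1}{34367} \approx 2.9098 \cdot 10^{-5}$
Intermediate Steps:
$S{\left(X \right)} = 1$
$L{\left(y \right)} = - 2 y$
$\frac{L{\left(S{\left(14 \right)} \right)}}{-68734} = \frac{\left(-2\right) 1}{-68734} = \left(-2\right) \left(- \frac{1}{68734}\right) = \frac{1}{34367}$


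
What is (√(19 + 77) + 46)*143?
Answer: 6578 + 572*√6 ≈ 7979.1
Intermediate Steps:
(√(19 + 77) + 46)*143 = (√96 + 46)*143 = (4*√6 + 46)*143 = (46 + 4*√6)*143 = 6578 + 572*√6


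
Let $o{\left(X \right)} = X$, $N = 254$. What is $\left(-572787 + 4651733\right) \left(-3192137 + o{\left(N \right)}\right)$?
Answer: $-13019518395318$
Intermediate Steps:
$\left(-572787 + 4651733\right) \left(-3192137 + o{\left(N \right)}\right) = \left(-572787 + 4651733\right) \left(-3192137 + 254\right) = 4078946 \left(-3191883\right) = -13019518395318$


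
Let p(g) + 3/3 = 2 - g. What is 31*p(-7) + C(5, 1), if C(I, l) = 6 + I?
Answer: 259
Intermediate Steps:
p(g) = 1 - g (p(g) = -1 + (2 - g) = 1 - g)
31*p(-7) + C(5, 1) = 31*(1 - 1*(-7)) + (6 + 5) = 31*(1 + 7) + 11 = 31*8 + 11 = 248 + 11 = 259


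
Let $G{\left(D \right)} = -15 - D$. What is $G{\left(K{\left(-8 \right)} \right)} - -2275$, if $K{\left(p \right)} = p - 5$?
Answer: $2273$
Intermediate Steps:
$K{\left(p \right)} = -5 + p$ ($K{\left(p \right)} = p - 5 = -5 + p$)
$G{\left(K{\left(-8 \right)} \right)} - -2275 = \left(-15 - \left(-5 - 8\right)\right) - -2275 = \left(-15 - -13\right) + 2275 = \left(-15 + 13\right) + 2275 = -2 + 2275 = 2273$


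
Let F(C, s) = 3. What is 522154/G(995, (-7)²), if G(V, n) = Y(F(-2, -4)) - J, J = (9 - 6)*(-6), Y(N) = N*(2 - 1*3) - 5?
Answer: 261077/5 ≈ 52215.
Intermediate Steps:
Y(N) = -5 - N (Y(N) = N*(2 - 3) - 5 = N*(-1) - 5 = -N - 5 = -5 - N)
J = -18 (J = 3*(-6) = -18)
G(V, n) = 10 (G(V, n) = (-5 - 1*3) - 1*(-18) = (-5 - 3) + 18 = -8 + 18 = 10)
522154/G(995, (-7)²) = 522154/10 = 522154*(⅒) = 261077/5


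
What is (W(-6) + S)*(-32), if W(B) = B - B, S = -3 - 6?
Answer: 288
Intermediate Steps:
S = -9
W(B) = 0
(W(-6) + S)*(-32) = (0 - 9)*(-32) = -9*(-32) = 288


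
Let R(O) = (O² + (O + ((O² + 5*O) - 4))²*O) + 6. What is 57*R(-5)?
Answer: -21318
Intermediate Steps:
R(O) = 6 + O² + O*(-4 + O² + 6*O)² (R(O) = (O² + (O + (-4 + O² + 5*O))²*O) + 6 = (O² + (-4 + O² + 6*O)²*O) + 6 = (O² + O*(-4 + O² + 6*O)²) + 6 = 6 + O² + O*(-4 + O² + 6*O)²)
57*R(-5) = 57*(6 + (-5)² - 5*(-4 + (-5)² + 6*(-5))²) = 57*(6 + 25 - 5*(-4 + 25 - 30)²) = 57*(6 + 25 - 5*(-9)²) = 57*(6 + 25 - 5*81) = 57*(6 + 25 - 405) = 57*(-374) = -21318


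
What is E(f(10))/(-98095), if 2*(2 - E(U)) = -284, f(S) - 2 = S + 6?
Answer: -144/98095 ≈ -0.0014680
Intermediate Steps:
f(S) = 8 + S (f(S) = 2 + (S + 6) = 2 + (6 + S) = 8 + S)
E(U) = 144 (E(U) = 2 - 1/2*(-284) = 2 + 142 = 144)
E(f(10))/(-98095) = 144/(-98095) = 144*(-1/98095) = -144/98095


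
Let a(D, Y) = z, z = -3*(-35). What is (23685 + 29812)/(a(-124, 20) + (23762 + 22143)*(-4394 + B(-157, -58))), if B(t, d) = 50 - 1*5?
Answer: -53497/199640740 ≈ -0.00026797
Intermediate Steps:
z = 105
B(t, d) = 45 (B(t, d) = 50 - 5 = 45)
a(D, Y) = 105
(23685 + 29812)/(a(-124, 20) + (23762 + 22143)*(-4394 + B(-157, -58))) = (23685 + 29812)/(105 + (23762 + 22143)*(-4394 + 45)) = 53497/(105 + 45905*(-4349)) = 53497/(105 - 199640845) = 53497/(-199640740) = 53497*(-1/199640740) = -53497/199640740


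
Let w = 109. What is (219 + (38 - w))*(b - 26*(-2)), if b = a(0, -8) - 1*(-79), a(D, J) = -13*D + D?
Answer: 19388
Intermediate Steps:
a(D, J) = -12*D
b = 79 (b = -12*0 - 1*(-79) = 0 + 79 = 79)
(219 + (38 - w))*(b - 26*(-2)) = (219 + (38 - 1*109))*(79 - 26*(-2)) = (219 + (38 - 109))*(79 + 52) = (219 - 71)*131 = 148*131 = 19388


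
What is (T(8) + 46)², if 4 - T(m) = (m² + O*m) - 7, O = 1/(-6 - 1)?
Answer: 1681/49 ≈ 34.306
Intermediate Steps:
O = -⅐ (O = 1/(-7) = -⅐ ≈ -0.14286)
T(m) = 11 - m² + m/7 (T(m) = 4 - ((m² - m/7) - 7) = 4 - (-7 + m² - m/7) = 4 + (7 - m² + m/7) = 11 - m² + m/7)
(T(8) + 46)² = ((11 - 1*8² + (⅐)*8) + 46)² = ((11 - 1*64 + 8/7) + 46)² = ((11 - 64 + 8/7) + 46)² = (-363/7 + 46)² = (-41/7)² = 1681/49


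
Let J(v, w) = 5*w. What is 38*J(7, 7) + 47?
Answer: 1377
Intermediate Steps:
38*J(7, 7) + 47 = 38*(5*7) + 47 = 38*35 + 47 = 1330 + 47 = 1377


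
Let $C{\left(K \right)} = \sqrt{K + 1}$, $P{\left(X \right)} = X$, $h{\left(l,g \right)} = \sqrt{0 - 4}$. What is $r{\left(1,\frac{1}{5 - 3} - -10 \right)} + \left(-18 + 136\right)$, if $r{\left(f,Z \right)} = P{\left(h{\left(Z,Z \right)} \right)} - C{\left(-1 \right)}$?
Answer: $118 + 2 i \approx 118.0 + 2.0 i$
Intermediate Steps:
$h{\left(l,g \right)} = 2 i$ ($h{\left(l,g \right)} = \sqrt{-4} = 2 i$)
$C{\left(K \right)} = \sqrt{1 + K}$
$r{\left(f,Z \right)} = 2 i$ ($r{\left(f,Z \right)} = 2 i - \sqrt{1 - 1} = 2 i - \sqrt{0} = 2 i - 0 = 2 i + 0 = 2 i$)
$r{\left(1,\frac{1}{5 - 3} - -10 \right)} + \left(-18 + 136\right) = 2 i + \left(-18 + 136\right) = 2 i + 118 = 118 + 2 i$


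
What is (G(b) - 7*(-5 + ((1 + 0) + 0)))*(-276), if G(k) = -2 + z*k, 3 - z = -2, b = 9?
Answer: -19596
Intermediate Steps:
z = 5 (z = 3 - 1*(-2) = 3 + 2 = 5)
G(k) = -2 + 5*k
(G(b) - 7*(-5 + ((1 + 0) + 0)))*(-276) = ((-2 + 5*9) - 7*(-5 + ((1 + 0) + 0)))*(-276) = ((-2 + 45) - 7*(-5 + (1 + 0)))*(-276) = (43 - 7*(-5 + 1))*(-276) = (43 - 7*(-4))*(-276) = (43 + 28)*(-276) = 71*(-276) = -19596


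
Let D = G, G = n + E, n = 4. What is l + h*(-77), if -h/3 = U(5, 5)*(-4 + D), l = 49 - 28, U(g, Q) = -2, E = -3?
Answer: 1407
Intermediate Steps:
l = 21
G = 1 (G = 4 - 3 = 1)
D = 1
h = -18 (h = -(-6)*(-4 + 1) = -(-6)*(-3) = -3*6 = -18)
l + h*(-77) = 21 - 18*(-77) = 21 + 1386 = 1407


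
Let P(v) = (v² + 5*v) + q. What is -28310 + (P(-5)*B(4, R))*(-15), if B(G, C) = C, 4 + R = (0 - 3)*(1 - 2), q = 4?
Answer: -28250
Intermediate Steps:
R = -1 (R = -4 + (0 - 3)*(1 - 2) = -4 - 3*(-1) = -4 + 3 = -1)
P(v) = 4 + v² + 5*v (P(v) = (v² + 5*v) + 4 = 4 + v² + 5*v)
-28310 + (P(-5)*B(4, R))*(-15) = -28310 + ((4 + (-5)² + 5*(-5))*(-1))*(-15) = -28310 + ((4 + 25 - 25)*(-1))*(-15) = -28310 + (4*(-1))*(-15) = -28310 - 4*(-15) = -28310 + 60 = -28250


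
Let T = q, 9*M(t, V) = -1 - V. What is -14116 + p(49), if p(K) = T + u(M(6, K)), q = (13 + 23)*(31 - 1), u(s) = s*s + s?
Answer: -1053866/81 ≈ -13011.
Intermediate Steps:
M(t, V) = -1/9 - V/9 (M(t, V) = (-1 - V)/9 = -1/9 - V/9)
u(s) = s + s**2 (u(s) = s**2 + s = s + s**2)
q = 1080 (q = 36*30 = 1080)
T = 1080
p(K) = 1080 + (-1/9 - K/9)*(8/9 - K/9) (p(K) = 1080 + (-1/9 - K/9)*(1 + (-1/9 - K/9)) = 1080 + (-1/9 - K/9)*(8/9 - K/9))
-14116 + p(49) = -14116 + (1080 + (1 + 49)*(-8 + 49)/81) = -14116 + (1080 + (1/81)*50*41) = -14116 + (1080 + 2050/81) = -14116 + 89530/81 = -1053866/81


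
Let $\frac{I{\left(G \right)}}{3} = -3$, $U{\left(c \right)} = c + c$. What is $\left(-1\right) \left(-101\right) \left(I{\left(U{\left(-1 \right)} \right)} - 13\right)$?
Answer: $-2222$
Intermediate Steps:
$U{\left(c \right)} = 2 c$
$I{\left(G \right)} = -9$ ($I{\left(G \right)} = 3 \left(-3\right) = -9$)
$\left(-1\right) \left(-101\right) \left(I{\left(U{\left(-1 \right)} \right)} - 13\right) = \left(-1\right) \left(-101\right) \left(-9 - 13\right) = 101 \left(-22\right) = -2222$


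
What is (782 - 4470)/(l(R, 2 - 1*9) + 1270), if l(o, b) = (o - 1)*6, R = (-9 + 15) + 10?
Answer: -461/170 ≈ -2.7118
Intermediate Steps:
R = 16 (R = 6 + 10 = 16)
l(o, b) = -6 + 6*o (l(o, b) = (-1 + o)*6 = -6 + 6*o)
(782 - 4470)/(l(R, 2 - 1*9) + 1270) = (782 - 4470)/((-6 + 6*16) + 1270) = -3688/((-6 + 96) + 1270) = -3688/(90 + 1270) = -3688/1360 = -3688*1/1360 = -461/170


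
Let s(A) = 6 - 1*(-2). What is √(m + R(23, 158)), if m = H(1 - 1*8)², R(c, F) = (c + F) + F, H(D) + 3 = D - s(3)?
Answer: √663 ≈ 25.749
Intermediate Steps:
s(A) = 8 (s(A) = 6 + 2 = 8)
H(D) = -11 + D (H(D) = -3 + (D - 1*8) = -3 + (D - 8) = -3 + (-8 + D) = -11 + D)
R(c, F) = c + 2*F (R(c, F) = (F + c) + F = c + 2*F)
m = 324 (m = (-11 + (1 - 1*8))² = (-11 + (1 - 8))² = (-11 - 7)² = (-18)² = 324)
√(m + R(23, 158)) = √(324 + (23 + 2*158)) = √(324 + (23 + 316)) = √(324 + 339) = √663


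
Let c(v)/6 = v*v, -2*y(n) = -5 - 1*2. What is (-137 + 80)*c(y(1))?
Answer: -8379/2 ≈ -4189.5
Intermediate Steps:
y(n) = 7/2 (y(n) = -(-5 - 1*2)/2 = -(-5 - 2)/2 = -½*(-7) = 7/2)
c(v) = 6*v² (c(v) = 6*(v*v) = 6*v²)
(-137 + 80)*c(y(1)) = (-137 + 80)*(6*(7/2)²) = -342*49/4 = -57*147/2 = -8379/2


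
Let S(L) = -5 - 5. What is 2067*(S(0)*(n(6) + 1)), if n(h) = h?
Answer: -144690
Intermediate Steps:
S(L) = -10
2067*(S(0)*(n(6) + 1)) = 2067*(-10*(6 + 1)) = 2067*(-10*7) = 2067*(-70) = -144690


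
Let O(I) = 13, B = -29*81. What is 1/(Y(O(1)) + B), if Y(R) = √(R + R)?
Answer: -2349/5517775 - √26/5517775 ≈ -0.00042664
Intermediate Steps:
B = -2349
Y(R) = √2*√R (Y(R) = √(2*R) = √2*√R)
1/(Y(O(1)) + B) = 1/(√2*√13 - 2349) = 1/(√26 - 2349) = 1/(-2349 + √26)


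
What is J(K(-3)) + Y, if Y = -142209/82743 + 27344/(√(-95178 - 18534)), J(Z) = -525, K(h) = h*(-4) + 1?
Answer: -14527428/27581 - 6836*I*√7107/7107 ≈ -526.72 - 81.088*I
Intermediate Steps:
K(h) = 1 - 4*h (K(h) = -4*h + 1 = 1 - 4*h)
Y = -47403/27581 - 6836*I*√7107/7107 (Y = -142209*1/82743 + 27344/(√(-113712)) = -47403/27581 + 27344/((4*I*√7107)) = -47403/27581 + 27344*(-I*√7107/28428) = -47403/27581 - 6836*I*√7107/7107 ≈ -1.7187 - 81.088*I)
J(K(-3)) + Y = -525 + (-47403/27581 - 6836*I*√7107/7107) = -14527428/27581 - 6836*I*√7107/7107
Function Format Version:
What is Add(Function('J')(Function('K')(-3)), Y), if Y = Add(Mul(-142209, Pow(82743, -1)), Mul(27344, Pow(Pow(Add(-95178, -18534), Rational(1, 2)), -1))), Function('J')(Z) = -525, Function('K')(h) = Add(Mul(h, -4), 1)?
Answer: Add(Rational(-14527428, 27581), Mul(Rational(-6836, 7107), I, Pow(7107, Rational(1, 2)))) ≈ Add(-526.72, Mul(-81.088, I))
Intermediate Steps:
Function('K')(h) = Add(1, Mul(-4, h)) (Function('K')(h) = Add(Mul(-4, h), 1) = Add(1, Mul(-4, h)))
Y = Add(Rational(-47403, 27581), Mul(Rational(-6836, 7107), I, Pow(7107, Rational(1, 2)))) (Y = Add(Mul(-142209, Rational(1, 82743)), Mul(27344, Pow(Pow(-113712, Rational(1, 2)), -1))) = Add(Rational(-47403, 27581), Mul(27344, Pow(Mul(4, I, Pow(7107, Rational(1, 2))), -1))) = Add(Rational(-47403, 27581), Mul(27344, Mul(Rational(-1, 28428), I, Pow(7107, Rational(1, 2))))) = Add(Rational(-47403, 27581), Mul(Rational(-6836, 7107), I, Pow(7107, Rational(1, 2)))) ≈ Add(-1.7187, Mul(-81.088, I)))
Add(Function('J')(Function('K')(-3)), Y) = Add(-525, Add(Rational(-47403, 27581), Mul(Rational(-6836, 7107), I, Pow(7107, Rational(1, 2))))) = Add(Rational(-14527428, 27581), Mul(Rational(-6836, 7107), I, Pow(7107, Rational(1, 2))))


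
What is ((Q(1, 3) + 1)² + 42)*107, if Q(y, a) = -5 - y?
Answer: 7169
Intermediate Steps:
((Q(1, 3) + 1)² + 42)*107 = (((-5 - 1*1) + 1)² + 42)*107 = (((-5 - 1) + 1)² + 42)*107 = ((-6 + 1)² + 42)*107 = ((-5)² + 42)*107 = (25 + 42)*107 = 67*107 = 7169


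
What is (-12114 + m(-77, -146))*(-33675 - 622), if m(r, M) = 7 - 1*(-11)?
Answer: 414856512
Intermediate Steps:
m(r, M) = 18 (m(r, M) = 7 + 11 = 18)
(-12114 + m(-77, -146))*(-33675 - 622) = (-12114 + 18)*(-33675 - 622) = -12096*(-34297) = 414856512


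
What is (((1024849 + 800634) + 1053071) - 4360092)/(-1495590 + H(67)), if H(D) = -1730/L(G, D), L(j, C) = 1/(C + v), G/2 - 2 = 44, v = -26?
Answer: 740769/783260 ≈ 0.94575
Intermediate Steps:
G = 92 (G = 4 + 2*44 = 4 + 88 = 92)
L(j, C) = 1/(-26 + C) (L(j, C) = 1/(C - 26) = 1/(-26 + C))
H(D) = 44980 - 1730*D (H(D) = -(-44980 + 1730*D) = -1730*(-26 + D) = 44980 - 1730*D)
(((1024849 + 800634) + 1053071) - 4360092)/(-1495590 + H(67)) = (((1024849 + 800634) + 1053071) - 4360092)/(-1495590 + (44980 - 1730*67)) = ((1825483 + 1053071) - 4360092)/(-1495590 + (44980 - 115910)) = (2878554 - 4360092)/(-1495590 - 70930) = -1481538/(-1566520) = -1481538*(-1/1566520) = 740769/783260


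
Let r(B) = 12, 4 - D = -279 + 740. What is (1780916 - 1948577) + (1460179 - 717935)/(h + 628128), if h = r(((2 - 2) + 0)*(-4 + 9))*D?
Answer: -26098093360/155661 ≈ -1.6766e+5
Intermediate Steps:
D = -457 (D = 4 - (-279 + 740) = 4 - 1*461 = 4 - 461 = -457)
h = -5484 (h = 12*(-457) = -5484)
(1780916 - 1948577) + (1460179 - 717935)/(h + 628128) = (1780916 - 1948577) + (1460179 - 717935)/(-5484 + 628128) = -167661 + 742244/622644 = -167661 + 742244*(1/622644) = -167661 + 185561/155661 = -26098093360/155661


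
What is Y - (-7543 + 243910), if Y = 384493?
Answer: 148126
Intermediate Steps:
Y - (-7543 + 243910) = 384493 - (-7543 + 243910) = 384493 - 1*236367 = 384493 - 236367 = 148126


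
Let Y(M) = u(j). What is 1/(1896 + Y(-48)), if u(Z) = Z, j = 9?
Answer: 1/1905 ≈ 0.00052493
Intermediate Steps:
Y(M) = 9
1/(1896 + Y(-48)) = 1/(1896 + 9) = 1/1905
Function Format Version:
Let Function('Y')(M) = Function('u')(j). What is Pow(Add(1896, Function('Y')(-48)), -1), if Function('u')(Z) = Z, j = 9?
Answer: Rational(1, 1905) ≈ 0.00052493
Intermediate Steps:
Function('Y')(M) = 9
Pow(Add(1896, Function('Y')(-48)), -1) = Pow(Add(1896, 9), -1) = Pow(1905, -1) = Rational(1, 1905)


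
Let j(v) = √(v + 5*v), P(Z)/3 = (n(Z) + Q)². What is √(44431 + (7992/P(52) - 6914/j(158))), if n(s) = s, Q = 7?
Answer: √(8687489318775 - 2852014629*√237)/13983 ≈ 210.26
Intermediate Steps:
P(Z) = 3*(7 + Z)² (P(Z) = 3*(Z + 7)² = 3*(7 + Z)²)
j(v) = √6*√v (j(v) = √(6*v) = √6*√v)
√(44431 + (7992/P(52) - 6914/j(158))) = √(44431 + (7992/((3*(7 + 52)²)) - 6914*√237/474)) = √(44431 + (7992/((3*59²)) - 6914*√237/474)) = √(44431 + (7992/((3*3481)) - 3457*√237/237)) = √(44431 + (7992/10443 - 3457*√237/237)) = √(44431 + (7992*(1/10443) - 3457*√237/237)) = √(44431 + (2664/3481 - 3457*√237/237)) = √(154666975/3481 - 3457*√237/237)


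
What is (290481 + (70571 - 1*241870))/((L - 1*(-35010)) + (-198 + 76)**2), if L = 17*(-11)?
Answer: 17026/7101 ≈ 2.3977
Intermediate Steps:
L = -187
(290481 + (70571 - 1*241870))/((L - 1*(-35010)) + (-198 + 76)**2) = (290481 + (70571 - 1*241870))/((-187 - 1*(-35010)) + (-198 + 76)**2) = (290481 + (70571 - 241870))/((-187 + 35010) + (-122)**2) = (290481 - 171299)/(34823 + 14884) = 119182/49707 = 119182*(1/49707) = 17026/7101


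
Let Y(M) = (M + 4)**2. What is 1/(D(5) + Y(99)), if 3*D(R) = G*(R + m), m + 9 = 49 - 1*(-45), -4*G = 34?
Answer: 1/10354 ≈ 9.6581e-5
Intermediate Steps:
G = -17/2 (G = -1/4*34 = -17/2 ≈ -8.5000)
m = 85 (m = -9 + (49 - 1*(-45)) = -9 + (49 + 45) = -9 + 94 = 85)
Y(M) = (4 + M)**2
D(R) = -1445/6 - 17*R/6 (D(R) = (-17*(R + 85)/2)/3 = (-17*(85 + R)/2)/3 = (-1445/2 - 17*R/2)/3 = -1445/6 - 17*R/6)
1/(D(5) + Y(99)) = 1/((-1445/6 - 17/6*5) + (4 + 99)**2) = 1/((-1445/6 - 85/6) + 103**2) = 1/(-255 + 10609) = 1/10354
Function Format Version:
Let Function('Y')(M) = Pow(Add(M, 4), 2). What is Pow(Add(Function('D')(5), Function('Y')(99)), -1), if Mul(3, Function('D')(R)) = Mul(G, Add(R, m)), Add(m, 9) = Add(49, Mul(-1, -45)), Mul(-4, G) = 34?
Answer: Rational(1, 10354) ≈ 9.6581e-5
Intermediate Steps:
G = Rational(-17, 2) (G = Mul(Rational(-1, 4), 34) = Rational(-17, 2) ≈ -8.5000)
m = 85 (m = Add(-9, Add(49, Mul(-1, -45))) = Add(-9, Add(49, 45)) = Add(-9, 94) = 85)
Function('Y')(M) = Pow(Add(4, M), 2)
Function('D')(R) = Add(Rational(-1445, 6), Mul(Rational(-17, 6), R)) (Function('D')(R) = Mul(Rational(1, 3), Mul(Rational(-17, 2), Add(R, 85))) = Mul(Rational(1, 3), Mul(Rational(-17, 2), Add(85, R))) = Mul(Rational(1, 3), Add(Rational(-1445, 2), Mul(Rational(-17, 2), R))) = Add(Rational(-1445, 6), Mul(Rational(-17, 6), R)))
Pow(Add(Function('D')(5), Function('Y')(99)), -1) = Pow(Add(Add(Rational(-1445, 6), Mul(Rational(-17, 6), 5)), Pow(Add(4, 99), 2)), -1) = Pow(Add(Add(Rational(-1445, 6), Rational(-85, 6)), Pow(103, 2)), -1) = Pow(Add(-255, 10609), -1) = Pow(10354, -1) = Rational(1, 10354)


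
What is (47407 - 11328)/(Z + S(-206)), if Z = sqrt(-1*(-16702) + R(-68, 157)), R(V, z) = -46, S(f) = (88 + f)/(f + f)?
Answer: -438504166/706810535 + 6124193776*sqrt(1041)/706810535 ≈ 278.94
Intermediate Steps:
S(f) = (88 + f)/(2*f) (S(f) = (88 + f)/((2*f)) = (88 + f)*(1/(2*f)) = (88 + f)/(2*f))
Z = 4*sqrt(1041) (Z = sqrt(-1*(-16702) - 46) = sqrt(16702 - 46) = sqrt(16656) = 4*sqrt(1041) ≈ 129.06)
(47407 - 11328)/(Z + S(-206)) = (47407 - 11328)/(4*sqrt(1041) + (1/2)*(88 - 206)/(-206)) = 36079/(4*sqrt(1041) + (1/2)*(-1/206)*(-118)) = 36079/(4*sqrt(1041) + 59/206) = 36079/(59/206 + 4*sqrt(1041))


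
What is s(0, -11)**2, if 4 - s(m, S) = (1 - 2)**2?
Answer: 9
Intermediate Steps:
s(m, S) = 3 (s(m, S) = 4 - (1 - 2)**2 = 4 - 1*(-1)**2 = 4 - 1*1 = 4 - 1 = 3)
s(0, -11)**2 = 3**2 = 9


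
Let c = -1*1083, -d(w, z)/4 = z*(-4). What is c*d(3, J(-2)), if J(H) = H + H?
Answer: 69312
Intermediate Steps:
J(H) = 2*H
d(w, z) = 16*z (d(w, z) = -4*z*(-4) = -(-16)*z = 16*z)
c = -1083
c*d(3, J(-2)) = -17328*2*(-2) = -17328*(-4) = -1083*(-64) = 69312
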